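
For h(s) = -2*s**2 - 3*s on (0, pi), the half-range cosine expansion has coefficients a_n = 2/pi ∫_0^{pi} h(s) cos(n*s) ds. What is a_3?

a_3 = 2/pi ∫_0^{pi} (-2*s**2 - 3*s) cos(3*s) ds.
Integrating by parts twice (tabular method), an antiderivative of (-2*s**2 - 3*s) cos(3*s) is -2*s**2*sin(3*s)/3 - s*sin(3*s) - 4*s*cos(3*s)/9 + 4*sin(3*s)/27 - cos(3*s)/3; evaluating from 0 to pi: ∫_{0}^{pi} (-2*s**2 - 3*s) cos(3*s) ds = (1/3 + 4*pi/9) - (-1/3) = 2/3 + 4*pi/9.
Hence a_3 = (2/pi)·(2/3 + 4*pi/9) = 4*(3 + 2*pi)/(9*pi).

4*(3 + 2*pi)/(9*pi)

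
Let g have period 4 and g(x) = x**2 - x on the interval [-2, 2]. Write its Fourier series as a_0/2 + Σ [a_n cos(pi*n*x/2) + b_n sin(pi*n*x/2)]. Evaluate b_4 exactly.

b_4 = 1/2 ∫_{-2}^{2} g(x) sin(2*pi*x) dx.
Integrating by parts twice (tabular method), an antiderivative of (x**2 - x) sin(2*pi*x) is -x**2*cos(2*pi*x)/(2*pi) + x*sin(2*pi*x)/(2*pi**2) + x*cos(2*pi*x)/(2*pi) - sin(2*pi*x)/(4*pi**2) + cos(2*pi*x)/(4*pi**3); evaluating from -2 to 2: ∫_{-2}^{2} (x**2 - x) sin(2*pi*x) dx = ((1/4 - pi**2)/pi**3) - (-3/pi + 1/(4*pi**3)) = 2/pi.
Hence b_4 = (1/2)·(2/pi) = 1/pi.

1/pi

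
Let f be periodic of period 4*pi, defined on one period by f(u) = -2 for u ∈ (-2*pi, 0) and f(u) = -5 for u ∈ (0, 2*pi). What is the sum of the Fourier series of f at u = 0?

-7/2

At u = 0 the one-sided limits are f(0^-) = -2 and f(0^+) = -5.
By Dirichlet's theorem the series converges to their average, [(-2) + (-5)]/2 = -7/2.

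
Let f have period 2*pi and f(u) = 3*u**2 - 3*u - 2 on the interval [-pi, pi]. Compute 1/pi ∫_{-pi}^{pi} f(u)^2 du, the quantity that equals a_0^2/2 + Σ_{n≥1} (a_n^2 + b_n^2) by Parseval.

-2*pi**2 + 8 + 18*pi**4/5

1/pi ∫_{-pi}^{pi} f(u)^2 du = 1/pi · (2*pi*(-pi**2 + 4 + 9*pi**4/5)) = -2*pi**2 + 8 + 18*pi**4/5.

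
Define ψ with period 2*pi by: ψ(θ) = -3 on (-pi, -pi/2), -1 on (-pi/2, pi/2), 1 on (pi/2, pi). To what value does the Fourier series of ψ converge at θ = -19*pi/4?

θ = -19*pi/4 differs from θ = -3*pi/4 by -2 full period(s), and the series is 2*pi-periodic.
ψ is continuous at θ = -3*pi/4 with value -3, so the series converges to -3 there.

-3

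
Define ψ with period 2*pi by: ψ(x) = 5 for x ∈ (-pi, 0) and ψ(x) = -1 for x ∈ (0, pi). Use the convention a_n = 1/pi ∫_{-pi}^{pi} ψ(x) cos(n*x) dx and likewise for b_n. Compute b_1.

b_1 = 1/pi ∫_{-pi}^{pi} ψ(x) sin(x) dx.
Split the integral at the breakpoints.
Directly, an antiderivative of (5) sin(x) is -5*cos(x); evaluating from -pi to 0: ∫_{-pi}^{0} (5) sin(x) dx = (-5) - (5) = -10.
Directly, an antiderivative of (-1) sin(x) is cos(x); evaluating from 0 to pi: ∫_{0}^{pi} (-1) sin(x) dx = (-1) - (1) = -2.
Summing the pieces and multiplying by (1/pi) gives b_1 = -12/pi.

-12/pi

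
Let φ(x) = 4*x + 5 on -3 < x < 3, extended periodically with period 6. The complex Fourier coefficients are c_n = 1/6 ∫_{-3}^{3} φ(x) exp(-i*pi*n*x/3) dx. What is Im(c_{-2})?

Since φ is real-valued, Im(c_{-2}) = -1/6 ∫_{-3}^{3} φ(x) sin(-2*pi*x/3) dx = b_{2}/2.
Integrating by parts (boundary term plus one more integral), an antiderivative of (4*x + 5) sin(-2*pi*x/3) is 6*x*cos(2*pi*x/3)/pi - 9*sin(2*pi*x/3)/pi**2 + 15*cos(2*pi*x/3)/(2*pi); evaluating from -3 to 3: ∫_{-3}^{3} (4*x + 5) sin(-2*pi*x/3) dx = (51/(2*pi)) - (-21/(2*pi)) = 36/pi.
Hence Im(c_{-2}) = (-1/6)·(36/pi) = -6/pi.

-6/pi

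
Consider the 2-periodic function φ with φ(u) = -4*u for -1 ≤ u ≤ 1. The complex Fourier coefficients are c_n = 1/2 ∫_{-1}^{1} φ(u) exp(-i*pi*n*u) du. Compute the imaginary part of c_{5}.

4/(5*pi)

Since φ is real-valued, Im(c_{5}) = -1/2 ∫_{-1}^{1} φ(u) sin(5*pi*u) du = -b_{5}/2.
φ is odd and sin(5*pi*u) is odd, so the integrand is even: ∫_{-1}^{1} φ(u) sin(5*pi*u) du = 2∫_0^{1} φ(u) sin(5*pi*u) du.
Integrating by parts (boundary term plus one more integral), an antiderivative of (-4*u) sin(5*pi*u) is 4*u*cos(5*pi*u)/(5*pi) - 4*sin(5*pi*u)/(25*pi**2); evaluating from 0 to 1: ∫_{0}^{1} (-4*u) sin(5*pi*u) du = (-4/(5*pi)) - (0) = -4/(5*pi).
So ∫_{-1}^{1} φ(u) sin(5*pi*u) du = -8/(5*pi).
Hence Im(c_{5}) = (-1/2)·(-8/(5*pi)) = 4/(5*pi).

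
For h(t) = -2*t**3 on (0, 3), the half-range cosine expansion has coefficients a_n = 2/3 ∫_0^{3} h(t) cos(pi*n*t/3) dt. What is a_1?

324*(-4 + pi**2)/pi**4

a_1 = 2/3 ∫_0^{3} (-2*t**3) cos(pi*t/3) dt.
Integrating by parts three times (tabular method), an antiderivative of (-2*t**3) cos(pi*t/3) is -6*t**3*sin(pi*t/3)/pi - 54*t**2*cos(pi*t/3)/pi**2 + 324*t*sin(pi*t/3)/pi**3 + 972*cos(pi*t/3)/pi**4; evaluating from 0 to 3: ∫_{0}^{3} (-2*t**3) cos(pi*t/3) dt = (486*(-2 + pi**2)/pi**4) - (972/pi**4) = 486*(-4 + pi**2)/pi**4.
Hence a_1 = (2/3)·(486*(-4 + pi**2)/pi**4) = 324*(-4 + pi**2)/pi**4.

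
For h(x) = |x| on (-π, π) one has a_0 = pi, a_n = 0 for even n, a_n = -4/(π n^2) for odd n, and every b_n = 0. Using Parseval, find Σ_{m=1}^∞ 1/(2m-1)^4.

Parseval: a_0^2/2 + Σ a_n^2 = (1/π) ∫_{-π}^{π} h(x)^2 dx = 2*pi**2/3.
Subtract a_0^2/2 = pi**2/2: Σ a_n^2 = pi**2/6.
Only odd n contribute, with a_n^2 = 16/(π^2 n^4), so Σ_{m≥1} 1/(2m-1)^4 = π^2·(pi**2/6)/16 = pi**4/96.

pi**4/96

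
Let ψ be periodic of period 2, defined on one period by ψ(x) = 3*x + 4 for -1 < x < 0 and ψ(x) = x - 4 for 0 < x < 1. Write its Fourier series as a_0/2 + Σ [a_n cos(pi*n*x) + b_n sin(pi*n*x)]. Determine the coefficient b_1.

-12/pi

b_1 = ∫_{-1}^{1} ψ(x) sin(pi*x) dx.
Split the integral at the breakpoints.
Integrating by parts (boundary term plus one more integral), an antiderivative of (3*x + 4) sin(pi*x) is -3*x*cos(pi*x)/pi + 3*sin(pi*x)/pi**2 - 4*cos(pi*x)/pi; evaluating from -1 to 0: ∫_{-1}^{0} (3*x + 4) sin(pi*x) dx = (-4/pi) - (1/pi) = -5/pi.
Integrating by parts (boundary term plus one more integral), an antiderivative of (x - 4) sin(pi*x) is -x*cos(pi*x)/pi + sin(pi*x)/pi**2 + 4*cos(pi*x)/pi; evaluating from 0 to 1: ∫_{0}^{1} (x - 4) sin(pi*x) dx = (-3/pi) - (4/pi) = -7/pi.
Summing the pieces gives b_1 = -12/pi.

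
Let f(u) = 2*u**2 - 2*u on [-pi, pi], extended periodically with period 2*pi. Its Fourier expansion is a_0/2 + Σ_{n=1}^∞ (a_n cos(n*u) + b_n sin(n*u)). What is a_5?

a_5 = 1/pi ∫_{-pi}^{pi} f(u) cos(5*u) du.
Integrating by parts twice (tabular method), an antiderivative of (2*u**2 - 2*u) cos(5*u) is 2*u**2*sin(5*u)/5 - 2*u*sin(5*u)/5 + 4*u*cos(5*u)/25 - 4*sin(5*u)/125 - 2*cos(5*u)/25; evaluating from -pi to pi: ∫_{-pi}^{pi} (2*u**2 - 2*u) cos(5*u) du = (2/25 - 4*pi/25) - (2/25 + 4*pi/25) = -8*pi/25.
Hence a_5 = (1/pi)·(-8*pi/25) = -8/25.

-8/25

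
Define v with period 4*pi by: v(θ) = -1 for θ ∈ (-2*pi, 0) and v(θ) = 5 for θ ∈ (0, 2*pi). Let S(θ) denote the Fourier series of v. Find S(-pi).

-1

v is continuous at θ = -pi with value -1, so the series converges to -1 there.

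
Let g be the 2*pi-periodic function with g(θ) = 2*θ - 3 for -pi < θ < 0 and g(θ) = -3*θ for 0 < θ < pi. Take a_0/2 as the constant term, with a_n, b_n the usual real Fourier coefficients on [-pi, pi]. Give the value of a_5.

2/(5*pi)

a_5 = 1/pi ∫_{-pi}^{pi} g(θ) cos(5*θ) dθ.
Split the integral at the breakpoints.
Integrating by parts (boundary term plus one more integral), an antiderivative of (2*θ - 3) cos(5*θ) is 2*θ*sin(5*θ)/5 - 3*sin(5*θ)/5 + 2*cos(5*θ)/25; evaluating from -pi to 0: ∫_{-pi}^{0} (2*θ - 3) cos(5*θ) dθ = (2/25) - (-2/25) = 4/25.
Integrating by parts (boundary term plus one more integral), an antiderivative of (-3*θ) cos(5*θ) is -3*θ*sin(5*θ)/5 - 3*cos(5*θ)/25; evaluating from 0 to pi: ∫_{0}^{pi} (-3*θ) cos(5*θ) dθ = (3/25) - (-3/25) = 6/25.
Summing the pieces and multiplying by (1/pi) gives a_5 = 2/(5*pi).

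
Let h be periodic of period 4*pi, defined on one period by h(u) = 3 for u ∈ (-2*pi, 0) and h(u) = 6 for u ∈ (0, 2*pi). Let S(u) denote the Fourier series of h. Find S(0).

At u = 0 the one-sided limits are h(0^-) = 3 and h(0^+) = 6.
By Dirichlet's theorem the series converges to their average, [(3) + (6)]/2 = 9/2.

9/2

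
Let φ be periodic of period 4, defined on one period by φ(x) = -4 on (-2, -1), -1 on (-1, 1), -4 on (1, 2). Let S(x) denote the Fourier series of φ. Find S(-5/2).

-4

x = -5/2 differs from x = 3/2 by -1 full period(s), and the series is 4-periodic.
φ is continuous at x = 3/2 with value -4, so the series converges to -4 there.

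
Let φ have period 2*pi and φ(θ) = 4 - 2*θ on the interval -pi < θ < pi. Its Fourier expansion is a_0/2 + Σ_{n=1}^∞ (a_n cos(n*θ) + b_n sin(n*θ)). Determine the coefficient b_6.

2/3

b_6 = 1/pi ∫_{-pi}^{pi} φ(θ) sin(6*θ) dθ.
Integrating by parts (boundary term plus one more integral), an antiderivative of (4 - 2*θ) sin(6*θ) is θ*cos(6*θ)/3 - sin(6*θ)/18 - 2*cos(6*θ)/3; evaluating from -pi to pi: ∫_{-pi}^{pi} (4 - 2*θ) sin(6*θ) dθ = (-2/3 + pi/3) - (-pi/3 - 2/3) = 2*pi/3.
Hence b_6 = (1/pi)·(2*pi/3) = 2/3.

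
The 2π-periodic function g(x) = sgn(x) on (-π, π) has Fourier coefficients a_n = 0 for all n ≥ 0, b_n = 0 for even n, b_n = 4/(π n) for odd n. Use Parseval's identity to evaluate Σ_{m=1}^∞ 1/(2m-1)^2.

pi**2/8

Parseval: Σ b_n^2 = (1/π) ∫_{-π}^{π} g(x)^2 dx = 2.
Only odd n contribute, with b_n^2 = 16/(π^2 n^2), so Σ_{m≥1} 1/(2m-1)^2 = π^2·(2)/16 = pi**2/8.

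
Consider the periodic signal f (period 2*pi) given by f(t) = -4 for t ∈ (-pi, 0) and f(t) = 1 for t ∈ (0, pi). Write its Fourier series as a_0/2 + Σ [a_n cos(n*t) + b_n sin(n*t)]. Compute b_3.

10/(3*pi)

b_3 = 1/pi ∫_{-pi}^{pi} f(t) sin(3*t) dt.
Split the integral at the breakpoints.
Directly, an antiderivative of (-4) sin(3*t) is 4*cos(3*t)/3; evaluating from -pi to 0: ∫_{-pi}^{0} (-4) sin(3*t) dt = (4/3) - (-4/3) = 8/3.
Directly, an antiderivative of (1) sin(3*t) is -cos(3*t)/3; evaluating from 0 to pi: ∫_{0}^{pi} (1) sin(3*t) dt = (1/3) - (-1/3) = 2/3.
Summing the pieces and multiplying by (1/pi) gives b_3 = 10/(3*pi).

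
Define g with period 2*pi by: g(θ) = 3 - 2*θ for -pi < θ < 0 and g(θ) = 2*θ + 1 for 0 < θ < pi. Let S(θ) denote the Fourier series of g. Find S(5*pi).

2 + 2*pi

θ = 5*pi differs from θ = pi by 2 full period(s), and the series is 2*pi-periodic.
At θ = pi the one-sided limits are g(pi^-) = 1 + 2*pi and g(pi^+) = 3 + 2*pi.
By Dirichlet's theorem the series converges to their average, [(1 + 2*pi) + (3 + 2*pi)]/2 = 2 + 2*pi.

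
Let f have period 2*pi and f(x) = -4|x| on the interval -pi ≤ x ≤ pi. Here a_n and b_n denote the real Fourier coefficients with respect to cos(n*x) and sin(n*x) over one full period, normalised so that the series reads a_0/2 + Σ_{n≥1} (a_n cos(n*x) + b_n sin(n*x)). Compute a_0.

-4*pi

a_0 = 1/pi ∫_{-pi}^{pi} f(x) dx = 1/pi · (-4*pi**2) = -4*pi.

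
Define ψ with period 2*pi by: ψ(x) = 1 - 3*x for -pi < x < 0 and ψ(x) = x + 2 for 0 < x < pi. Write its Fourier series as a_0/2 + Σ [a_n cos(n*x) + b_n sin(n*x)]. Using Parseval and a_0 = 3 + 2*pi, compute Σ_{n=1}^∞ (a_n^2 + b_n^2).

Parseval: a_0^2/2 + Σ_{n≥1} (a_n^2+b_n^2) = 1/pi ∫_{-pi}^{pi} ψ(x)^2 dx = 5 + 5*pi + 10*pi**2/3.
Subtract a_0^2/2 = (3 + 2*pi)**2/2: Σ (a_n^2+b_n^2) = -pi + 1/2 + 4*pi**2/3.

-pi + 1/2 + 4*pi**2/3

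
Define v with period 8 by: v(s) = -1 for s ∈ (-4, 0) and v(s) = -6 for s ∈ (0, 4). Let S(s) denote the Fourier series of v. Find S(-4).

-7/2

At s = -4 the one-sided limits are v(-4^-) = -6 and v(-4^+) = -1.
By Dirichlet's theorem the series converges to their average, [(-6) + (-1)]/2 = -7/2.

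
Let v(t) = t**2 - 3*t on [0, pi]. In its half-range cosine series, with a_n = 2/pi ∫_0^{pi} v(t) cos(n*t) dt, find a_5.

4*(3 - pi)/(25*pi)

a_5 = 2/pi ∫_0^{pi} (t**2 - 3*t) cos(5*t) dt.
Integrating by parts twice (tabular method), an antiderivative of (t**2 - 3*t) cos(5*t) is t**2*sin(5*t)/5 - 3*t*sin(5*t)/5 + 2*t*cos(5*t)/25 - 2*sin(5*t)/125 - 3*cos(5*t)/25; evaluating from 0 to pi: ∫_{0}^{pi} (t**2 - 3*t) cos(5*t) dt = (3/25 - 2*pi/25) - (-3/25) = 6/25 - 2*pi/25.
Hence a_5 = (2/pi)·(6/25 - 2*pi/25) = 4*(3 - pi)/(25*pi).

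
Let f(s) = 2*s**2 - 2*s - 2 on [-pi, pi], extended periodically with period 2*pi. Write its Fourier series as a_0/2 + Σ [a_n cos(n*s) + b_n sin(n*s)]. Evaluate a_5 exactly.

a_5 = 1/pi ∫_{-pi}^{pi} f(s) cos(5*s) ds.
Integrating by parts twice (tabular method), an antiderivative of (2*s**2 - 2*s - 2) cos(5*s) is 2*s**2*sin(5*s)/5 - 2*s*sin(5*s)/5 + 4*s*cos(5*s)/25 - 54*sin(5*s)/125 - 2*cos(5*s)/25; evaluating from -pi to pi: ∫_{-pi}^{pi} (2*s**2 - 2*s - 2) cos(5*s) ds = (2/25 - 4*pi/25) - (2/25 + 4*pi/25) = -8*pi/25.
Hence a_5 = (1/pi)·(-8*pi/25) = -8/25.

-8/25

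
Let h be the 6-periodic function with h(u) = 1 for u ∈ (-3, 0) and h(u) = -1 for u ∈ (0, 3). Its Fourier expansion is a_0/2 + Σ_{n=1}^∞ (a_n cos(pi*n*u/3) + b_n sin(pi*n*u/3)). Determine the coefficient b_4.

b_4 = 1/3 ∫_{-3}^{3} h(u) sin(4*pi*u/3) du.
h is odd and sin(4*pi*u/3) is odd, so the integrand is even and b_4 = 2/3 ∫_0^{3} h(u) sin(4*pi*u/3) du.
Directly, an antiderivative of (-1) sin(4*pi*u/3) is 3*cos(4*pi*u/3)/(4*pi); evaluating from 0 to 3: ∫_{0}^{3} (-1) sin(4*pi*u/3) du = (3/(4*pi)) - (3/(4*pi)) = 0.
Hence b_4 = (2/3)·(0) = 0.

0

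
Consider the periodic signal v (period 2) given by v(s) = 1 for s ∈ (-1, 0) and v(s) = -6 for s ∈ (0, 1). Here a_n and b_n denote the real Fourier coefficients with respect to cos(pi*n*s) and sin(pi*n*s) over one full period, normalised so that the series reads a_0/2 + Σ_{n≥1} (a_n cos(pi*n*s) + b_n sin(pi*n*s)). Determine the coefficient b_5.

b_5 = ∫_{-1}^{1} v(s) sin(5*pi*s) ds.
Split the integral at the breakpoints.
Directly, an antiderivative of (1) sin(5*pi*s) is -cos(5*pi*s)/(5*pi); evaluating from -1 to 0: ∫_{-1}^{0} (1) sin(5*pi*s) ds = (-1/(5*pi)) - (1/(5*pi)) = -2/(5*pi).
Directly, an antiderivative of (-6) sin(5*pi*s) is 6*cos(5*pi*s)/(5*pi); evaluating from 0 to 1: ∫_{0}^{1} (-6) sin(5*pi*s) ds = (-6/(5*pi)) - (6/(5*pi)) = -12/(5*pi).
Summing the pieces gives b_5 = -14/(5*pi).

-14/(5*pi)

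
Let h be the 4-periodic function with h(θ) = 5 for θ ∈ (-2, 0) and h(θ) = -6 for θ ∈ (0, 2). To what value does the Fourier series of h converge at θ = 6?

-1/2

θ = 6 differs from θ = 2 by 1 full period(s), and the series is 4-periodic.
At θ = 2 the one-sided limits are h(2^-) = -6 and h(2^+) = 5.
By Dirichlet's theorem the series converges to their average, [(-6) + (5)]/2 = -1/2.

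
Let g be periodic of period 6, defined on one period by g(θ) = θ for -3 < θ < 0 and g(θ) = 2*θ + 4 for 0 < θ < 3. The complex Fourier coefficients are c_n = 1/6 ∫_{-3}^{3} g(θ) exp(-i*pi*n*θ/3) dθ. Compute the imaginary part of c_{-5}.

17/(10*pi)

Since g is real-valued, Im(c_{-5}) = -1/6 ∫_{-3}^{3} g(θ) sin(-5*pi*θ/3) dθ = b_{5}/2.
Split the integral at the breakpoints.
Integrating by parts (boundary term plus one more integral), an antiderivative of (θ) sin(-5*pi*θ/3) is 3*θ*cos(5*pi*θ/3)/(5*pi) - 9*sin(5*pi*θ/3)/(25*pi**2); evaluating from -3 to 0: ∫_{-3}^{0} (θ) sin(-5*pi*θ/3) dθ = (0) - (9/(5*pi)) = -9/(5*pi).
Integrating by parts (boundary term plus one more integral), an antiderivative of (2*θ + 4) sin(-5*pi*θ/3) is 6*θ*cos(5*pi*θ/3)/(5*pi) - 18*sin(5*pi*θ/3)/(25*pi**2) + 12*cos(5*pi*θ/3)/(5*pi); evaluating from 0 to 3: ∫_{0}^{3} (2*θ + 4) sin(-5*pi*θ/3) dθ = (-6/pi) - (12/(5*pi)) = -42/(5*pi).
So ∫_{-3}^{3} g(θ) sin(-5*pi*θ/3) dθ = -51/(5*pi).
Hence Im(c_{-5}) = (-1/6)·(-51/(5*pi)) = 17/(10*pi).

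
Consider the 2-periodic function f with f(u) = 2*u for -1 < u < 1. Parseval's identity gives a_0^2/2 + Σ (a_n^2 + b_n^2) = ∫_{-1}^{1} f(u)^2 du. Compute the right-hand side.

∫_{-1}^{1} f(u)^2 du = 8/3.

8/3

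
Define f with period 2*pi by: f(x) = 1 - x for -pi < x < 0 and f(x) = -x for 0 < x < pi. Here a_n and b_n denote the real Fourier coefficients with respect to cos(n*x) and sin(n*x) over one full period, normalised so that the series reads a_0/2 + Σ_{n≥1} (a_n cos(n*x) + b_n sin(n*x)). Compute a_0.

a_0 = 1/pi ∫_{-pi}^{pi} f(x) dx = 1/pi · (pi) = 1.

1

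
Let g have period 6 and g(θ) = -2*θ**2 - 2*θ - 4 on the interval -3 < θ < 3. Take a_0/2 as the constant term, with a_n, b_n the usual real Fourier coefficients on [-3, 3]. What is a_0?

a_0 = 1/3 ∫_{-3}^{3} g(θ) dθ = 1/3 · (-60) = -20.

-20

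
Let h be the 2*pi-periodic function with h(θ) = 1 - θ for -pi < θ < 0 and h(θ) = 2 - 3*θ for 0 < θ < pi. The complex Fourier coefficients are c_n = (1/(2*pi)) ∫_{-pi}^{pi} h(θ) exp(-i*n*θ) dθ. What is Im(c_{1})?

Since h is real-valued, Im(c_{1}) = -(1/(2*pi)) ∫_{-pi}^{pi} h(θ) sin(θ) dθ = -b_{1}/2.
Split the integral at the breakpoints.
Integrating by parts (boundary term plus one more integral), an antiderivative of (1 - θ) sin(θ) is θ*cos(θ) - sin(θ) - cos(θ); evaluating from -pi to 0: ∫_{-pi}^{0} (1 - θ) sin(θ) dθ = (-1) - (1 + pi) = -pi - 2.
Integrating by parts (boundary term plus one more integral), an antiderivative of (2 - 3*θ) sin(θ) is 3*θ*cos(θ) - 3*sin(θ) - 2*cos(θ); evaluating from 0 to pi: ∫_{0}^{pi} (2 - 3*θ) sin(θ) dθ = (2 - 3*pi) - (-2) = 4 - 3*pi.
So ∫_{-pi}^{pi} h(θ) sin(θ) dθ = 2 - 4*pi.
Hence Im(c_{1}) = (-1/(2*pi))·(2 - 4*pi) = 2 - 1/pi.

2 - 1/pi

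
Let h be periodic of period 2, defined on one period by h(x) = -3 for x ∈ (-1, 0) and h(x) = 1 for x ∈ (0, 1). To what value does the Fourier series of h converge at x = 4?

-1

x = 4 differs from x = 0 by 2 full period(s), and the series is 2-periodic.
At x = 0 the one-sided limits are h(0^-) = -3 and h(0^+) = 1.
By Dirichlet's theorem the series converges to their average, [(-3) + (1)]/2 = -1.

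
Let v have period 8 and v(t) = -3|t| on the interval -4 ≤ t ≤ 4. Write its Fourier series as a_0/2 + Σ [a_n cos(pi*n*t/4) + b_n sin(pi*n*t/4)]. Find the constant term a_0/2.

a_0 = 1/4 ∫_{-4}^{4} v(t) dt = 1/4 · (-48) = -12.
So the constant term a_0/2 = -6.

-6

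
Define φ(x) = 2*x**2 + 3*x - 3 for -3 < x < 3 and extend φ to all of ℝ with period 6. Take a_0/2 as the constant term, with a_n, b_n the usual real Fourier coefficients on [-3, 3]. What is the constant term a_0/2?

a_0 = 1/3 ∫_{-3}^{3} φ(x) dx = 1/3 · (18) = 6.
So the constant term a_0/2 = 3.

3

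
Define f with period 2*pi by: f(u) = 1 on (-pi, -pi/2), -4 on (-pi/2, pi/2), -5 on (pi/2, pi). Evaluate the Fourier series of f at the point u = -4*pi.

u = -4*pi differs from u = 0 by -2 full period(s), and the series is 2*pi-periodic.
f is continuous at u = 0 with value -4, so the series converges to -4 there.

-4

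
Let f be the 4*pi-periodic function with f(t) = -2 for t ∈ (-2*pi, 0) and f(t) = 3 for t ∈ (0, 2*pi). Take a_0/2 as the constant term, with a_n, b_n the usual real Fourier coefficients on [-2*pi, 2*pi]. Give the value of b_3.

b_3 = (1/(2*pi)) ∫_{-2*pi}^{2*pi} f(t) sin(3*t/2) dt.
Split the integral at the breakpoints.
Directly, an antiderivative of (-2) sin(3*t/2) is 4*cos(3*t/2)/3; evaluating from -2*pi to 0: ∫_{-2*pi}^{0} (-2) sin(3*t/2) dt = (4/3) - (-4/3) = 8/3.
Directly, an antiderivative of (3) sin(3*t/2) is -2*cos(3*t/2); evaluating from 0 to 2*pi: ∫_{0}^{2*pi} (3) sin(3*t/2) dt = (2) - (-2) = 4.
Summing the pieces and multiplying by (1/(2*pi)) gives b_3 = 10/(3*pi).

10/(3*pi)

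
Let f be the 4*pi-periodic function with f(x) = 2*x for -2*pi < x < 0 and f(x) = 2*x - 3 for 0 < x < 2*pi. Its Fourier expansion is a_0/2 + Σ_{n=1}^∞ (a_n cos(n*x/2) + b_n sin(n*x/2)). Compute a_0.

-3

a_0 = (1/(2*pi)) ∫_{-2*pi}^{2*pi} f(x) dx = (1/(2*pi)) · (-6*pi) = -3.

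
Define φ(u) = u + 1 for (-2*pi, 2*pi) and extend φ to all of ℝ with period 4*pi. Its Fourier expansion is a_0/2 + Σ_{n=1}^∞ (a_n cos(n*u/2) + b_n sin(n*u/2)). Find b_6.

b_6 = (1/(2*pi)) ∫_{-2*pi}^{2*pi} φ(u) sin(3*u) du.
Integrating by parts (boundary term plus one more integral), an antiderivative of (u + 1) sin(3*u) is -u*cos(3*u)/3 + sin(3*u)/9 - cos(3*u)/3; evaluating from -2*pi to 2*pi: ∫_{-2*pi}^{2*pi} (u + 1) sin(3*u) du = (-2*pi/3 - 1/3) - (-1/3 + 2*pi/3) = -4*pi/3.
Hence b_6 = (1/(2*pi))·(-4*pi/3) = -2/3.

-2/3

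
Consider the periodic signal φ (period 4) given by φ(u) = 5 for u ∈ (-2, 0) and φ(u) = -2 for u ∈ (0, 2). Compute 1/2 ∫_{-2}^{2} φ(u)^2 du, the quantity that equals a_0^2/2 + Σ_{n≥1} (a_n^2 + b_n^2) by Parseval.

29

1/2 ∫_{-2}^{2} φ(u)^2 du = 1/2 · (58) = 29.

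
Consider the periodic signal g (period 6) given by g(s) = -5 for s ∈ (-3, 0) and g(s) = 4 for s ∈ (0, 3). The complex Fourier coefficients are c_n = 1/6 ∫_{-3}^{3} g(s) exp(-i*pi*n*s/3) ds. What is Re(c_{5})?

Since g is real-valued, Re(c_{5}) = 1/6 ∫_{-3}^{3} g(s) cos(5*pi*s/3) ds = a_{5}/2.
Split the integral at the breakpoints.
Directly, an antiderivative of (-5) cos(5*pi*s/3) is -3*sin(5*pi*s/3)/pi; evaluating from -3 to 0: ∫_{-3}^{0} (-5) cos(5*pi*s/3) ds = (0) - (0) = 0.
Directly, an antiderivative of (4) cos(5*pi*s/3) is 12*sin(5*pi*s/3)/(5*pi); evaluating from 0 to 3: ∫_{0}^{3} (4) cos(5*pi*s/3) ds = (0) - (0) = 0.
So ∫_{-3}^{3} g(s) cos(5*pi*s/3) ds = 0.
Hence Re(c_{5}) = (1/6)·(0) = 0.

0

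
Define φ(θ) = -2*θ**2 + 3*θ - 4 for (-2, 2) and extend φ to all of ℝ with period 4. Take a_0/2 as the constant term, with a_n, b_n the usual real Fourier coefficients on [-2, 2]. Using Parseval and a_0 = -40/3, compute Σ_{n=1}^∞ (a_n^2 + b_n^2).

1592/45

Parseval: a_0^2/2 + Σ_{n≥1} (a_n^2+b_n^2) = 1/2 ∫_{-2}^{2} φ(θ)^2 dθ = 1864/15.
Subtract a_0^2/2 = 800/9: Σ (a_n^2+b_n^2) = 1592/45.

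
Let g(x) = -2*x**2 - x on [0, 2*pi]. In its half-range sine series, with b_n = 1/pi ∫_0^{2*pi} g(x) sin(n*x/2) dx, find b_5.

4*(-100*pi**2 - 25*pi + 16)/(125*pi)

b_5 = 1/pi ∫_0^{2*pi} (-2*x**2 - x) sin(5*x/2) dx.
Integrating by parts twice (tabular method), an antiderivative of (-2*x**2 - x) sin(5*x/2) is 4*x**2*cos(5*x/2)/5 - 16*x*sin(5*x/2)/25 + 2*x*cos(5*x/2)/5 - 4*sin(5*x/2)/25 - 32*cos(5*x/2)/125; evaluating from 0 to 2*pi: ∫_{0}^{2*pi} (-2*x**2 - x) sin(5*x/2) dx = (-16*pi**2/5 - 4*pi/5 + 32/125) - (-32/125) = -16*pi**2/5 - 4*pi/5 + 64/125.
Hence b_5 = (1/pi)·(-16*pi**2/5 - 4*pi/5 + 64/125) = 4*(-100*pi**2 - 25*pi + 16)/(125*pi).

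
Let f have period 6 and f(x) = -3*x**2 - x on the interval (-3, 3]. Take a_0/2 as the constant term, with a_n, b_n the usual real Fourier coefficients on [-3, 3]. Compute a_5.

a_5 = 1/3 ∫_{-3}^{3} f(x) cos(5*pi*x/3) dx.
Integrating by parts twice (tabular method), an antiderivative of (-3*x**2 - x) cos(5*pi*x/3) is -9*x**2*sin(5*pi*x/3)/(5*pi) - 3*x*sin(5*pi*x/3)/(5*pi) - 54*x*cos(5*pi*x/3)/(25*pi**2) + 162*sin(5*pi*x/3)/(125*pi**3) - 9*cos(5*pi*x/3)/(25*pi**2); evaluating from -3 to 3: ∫_{-3}^{3} (-3*x**2 - x) cos(5*pi*x/3) dx = (171/(25*pi**2)) - (-153/(25*pi**2)) = 324/(25*pi**2).
Hence a_5 = (1/3)·(324/(25*pi**2)) = 108/(25*pi**2).

108/(25*pi**2)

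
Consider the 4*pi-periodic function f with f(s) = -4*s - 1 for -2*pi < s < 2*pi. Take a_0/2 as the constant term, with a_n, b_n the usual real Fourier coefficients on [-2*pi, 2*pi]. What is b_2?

8

b_2 = (1/(2*pi)) ∫_{-2*pi}^{2*pi} f(s) sin(s) ds.
Integrating by parts (boundary term plus one more integral), an antiderivative of (-4*s - 1) sin(s) is 4*s*cos(s) - 4*sin(s) + cos(s); evaluating from -2*pi to 2*pi: ∫_{-2*pi}^{2*pi} (-4*s - 1) sin(s) ds = (1 + 8*pi) - (1 - 8*pi) = 16*pi.
Hence b_2 = (1/(2*pi))·(16*pi) = 8.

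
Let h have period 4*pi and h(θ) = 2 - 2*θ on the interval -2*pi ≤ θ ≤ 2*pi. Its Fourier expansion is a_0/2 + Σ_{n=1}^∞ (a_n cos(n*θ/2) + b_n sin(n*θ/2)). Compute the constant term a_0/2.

a_0 = (1/(2*pi)) ∫_{-2*pi}^{2*pi} h(θ) dθ = (1/(2*pi)) · (8*pi) = 4.
So the constant term a_0/2 = 2.

2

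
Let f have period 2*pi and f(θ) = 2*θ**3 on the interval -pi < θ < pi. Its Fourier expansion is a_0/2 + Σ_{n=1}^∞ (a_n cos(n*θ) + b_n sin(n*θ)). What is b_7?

-24/343 + 4*pi**2/7

b_7 = 1/pi ∫_{-pi}^{pi} f(θ) sin(7*θ) dθ.
f is odd and sin(7*θ) is odd, so the integrand is even and b_7 = 2/pi ∫_0^{pi} f(θ) sin(7*θ) dθ.
Integrating by parts three times (tabular method), an antiderivative of (2*θ**3) sin(7*θ) is -2*θ**3*cos(7*θ)/7 + 6*θ**2*sin(7*θ)/49 + 12*θ*cos(7*θ)/343 - 12*sin(7*θ)/2401; evaluating from 0 to pi: ∫_{0}^{pi} (2*θ**3) sin(7*θ) dθ = (2*pi*(-6 + 49*pi**2)/343) - (0) = 2*pi*(-6 + 49*pi**2)/343.
Hence b_7 = (2/pi)·(2*pi*(-6 + 49*pi**2)/343) = -24/343 + 4*pi**2/7.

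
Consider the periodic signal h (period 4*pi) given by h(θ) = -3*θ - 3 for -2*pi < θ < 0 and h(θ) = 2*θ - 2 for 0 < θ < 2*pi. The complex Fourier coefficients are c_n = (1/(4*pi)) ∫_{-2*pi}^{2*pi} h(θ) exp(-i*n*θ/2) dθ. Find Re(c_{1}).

Since h is real-valued, Re(c_{1}) = (1/(4*pi)) ∫_{-2*pi}^{2*pi} h(θ) cos(θ/2) dθ = a_{1}/2.
Split the integral at the breakpoints.
Integrating by parts (boundary term plus one more integral), an antiderivative of (-3*θ - 3) cos(θ/2) is -6*θ*sin(θ/2) - 6*sin(θ/2) - 12*cos(θ/2); evaluating from -2*pi to 0: ∫_{-2*pi}^{0} (-3*θ - 3) cos(θ/2) dθ = (-12) - (12) = -24.
Integrating by parts (boundary term plus one more integral), an antiderivative of (2*θ - 2) cos(θ/2) is 4*θ*sin(θ/2) - 4*sin(θ/2) + 8*cos(θ/2); evaluating from 0 to 2*pi: ∫_{0}^{2*pi} (2*θ - 2) cos(θ/2) dθ = (-8) - (8) = -16.
So ∫_{-2*pi}^{2*pi} h(θ) cos(θ/2) dθ = -40.
Hence Re(c_{1}) = (1/(4*pi))·(-40) = -10/pi.

-10/pi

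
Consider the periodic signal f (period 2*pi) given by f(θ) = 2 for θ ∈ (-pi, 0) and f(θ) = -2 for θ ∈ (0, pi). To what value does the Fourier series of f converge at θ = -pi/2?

f is continuous at θ = -pi/2 with value 2, so the series converges to 2 there.

2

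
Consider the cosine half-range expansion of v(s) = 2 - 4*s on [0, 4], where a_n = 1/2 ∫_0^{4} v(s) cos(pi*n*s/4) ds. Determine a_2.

0

a_2 = 1/2 ∫_0^{4} (2 - 4*s) cos(pi*s/2) ds.
Integrating by parts (boundary term plus one more integral), an antiderivative of (2 - 4*s) cos(pi*s/2) is -8*s*sin(pi*s/2)/pi + 4*sin(pi*s/2)/pi - 16*cos(pi*s/2)/pi**2; evaluating from 0 to 4: ∫_{0}^{4} (2 - 4*s) cos(pi*s/2) ds = (-16/pi**2) - (-16/pi**2) = 0.
Hence a_2 = (1/2)·(0) = 0.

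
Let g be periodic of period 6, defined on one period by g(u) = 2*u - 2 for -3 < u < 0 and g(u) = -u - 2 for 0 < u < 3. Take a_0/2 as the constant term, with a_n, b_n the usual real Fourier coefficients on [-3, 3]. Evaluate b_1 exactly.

3/pi

b_1 = 1/3 ∫_{-3}^{3} g(u) sin(pi*u/3) du.
Split the integral at the breakpoints.
Integrating by parts (boundary term plus one more integral), an antiderivative of (2*u - 2) sin(pi*u/3) is -6*u*cos(pi*u/3)/pi + 18*sin(pi*u/3)/pi**2 + 6*cos(pi*u/3)/pi; evaluating from -3 to 0: ∫_{-3}^{0} (2*u - 2) sin(pi*u/3) du = (6/pi) - (-24/pi) = 30/pi.
Integrating by parts (boundary term plus one more integral), an antiderivative of (-u - 2) sin(pi*u/3) is 3*u*cos(pi*u/3)/pi - 9*sin(pi*u/3)/pi**2 + 6*cos(pi*u/3)/pi; evaluating from 0 to 3: ∫_{0}^{3} (-u - 2) sin(pi*u/3) du = (-15/pi) - (6/pi) = -21/pi.
Summing the pieces and multiplying by (1/3) gives b_1 = 3/pi.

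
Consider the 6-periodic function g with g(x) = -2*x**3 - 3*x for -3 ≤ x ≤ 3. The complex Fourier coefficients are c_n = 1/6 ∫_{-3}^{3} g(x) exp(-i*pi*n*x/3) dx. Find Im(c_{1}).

Since g is real-valued, Im(c_{1}) = -1/6 ∫_{-3}^{3} g(x) sin(pi*x/3) dx = -b_{1}/2.
g is odd and sin(pi*x/3) is odd, so the integrand is even: ∫_{-3}^{3} g(x) sin(pi*x/3) dx = 2∫_0^{3} g(x) sin(pi*x/3) dx.
Integrating by parts three times (tabular method), an antiderivative of (-2*x**3 - 3*x) sin(pi*x/3) is 6*x**3*cos(pi*x/3)/pi - 54*x**2*sin(pi*x/3)/pi**2 - 324*x*cos(pi*x/3)/pi**3 + 9*x*cos(pi*x/3)/pi - 27*sin(pi*x/3)/pi**2 + 972*sin(pi*x/3)/pi**4; evaluating from 0 to 3: ∫_{0}^{3} (-2*x**3 - 3*x) sin(pi*x/3) dx = (-189/pi + 972/pi**3) - (0) = -189/pi + 972/pi**3.
So ∫_{-3}^{3} g(x) sin(pi*x/3) dx = -378/pi + 1944/pi**3.
Hence Im(c_{1}) = (-1/6)·(-378/pi + 1944/pi**3) = -324/pi**3 + 63/pi.

-324/pi**3 + 63/pi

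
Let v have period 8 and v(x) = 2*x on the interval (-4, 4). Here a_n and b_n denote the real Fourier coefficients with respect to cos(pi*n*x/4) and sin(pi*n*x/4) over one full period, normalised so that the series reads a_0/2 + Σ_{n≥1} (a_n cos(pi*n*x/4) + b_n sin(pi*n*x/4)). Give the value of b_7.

b_7 = 1/4 ∫_{-4}^{4} v(x) sin(7*pi*x/4) dx.
v is odd and sin(7*pi*x/4) is odd, so the integrand is even and b_7 = 1/2 ∫_0^{4} v(x) sin(7*pi*x/4) dx.
Integrating by parts (boundary term plus one more integral), an antiderivative of (2*x) sin(7*pi*x/4) is -8*x*cos(7*pi*x/4)/(7*pi) + 32*sin(7*pi*x/4)/(49*pi**2); evaluating from 0 to 4: ∫_{0}^{4} (2*x) sin(7*pi*x/4) dx = (32/(7*pi)) - (0) = 32/(7*pi).
Hence b_7 = (1/2)·(32/(7*pi)) = 16/(7*pi).

16/(7*pi)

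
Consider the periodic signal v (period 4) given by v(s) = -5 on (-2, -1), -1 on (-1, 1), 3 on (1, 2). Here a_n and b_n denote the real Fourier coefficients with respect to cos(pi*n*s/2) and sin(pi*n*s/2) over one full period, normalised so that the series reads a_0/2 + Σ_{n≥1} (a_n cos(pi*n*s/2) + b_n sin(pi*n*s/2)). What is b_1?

b_1 = 1/2 ∫_{-2}^{2} v(s) sin(pi*s/2) ds.
Split the integral at the breakpoints.
Directly, an antiderivative of (-5) sin(pi*s/2) is 10*cos(pi*s/2)/pi; evaluating from -2 to -1: ∫_{-2}^{-1} (-5) sin(pi*s/2) ds = (0) - (-10/pi) = 10/pi.
Directly, an antiderivative of (-1) sin(pi*s/2) is 2*cos(pi*s/2)/pi; evaluating from -1 to 1: ∫_{-1}^{1} (-1) sin(pi*s/2) ds = (0) - (0) = 0.
Directly, an antiderivative of (3) sin(pi*s/2) is -6*cos(pi*s/2)/pi; evaluating from 1 to 2: ∫_{1}^{2} (3) sin(pi*s/2) ds = (6/pi) - (0) = 6/pi.
Summing the pieces and multiplying by (1/2) gives b_1 = 8/pi.

8/pi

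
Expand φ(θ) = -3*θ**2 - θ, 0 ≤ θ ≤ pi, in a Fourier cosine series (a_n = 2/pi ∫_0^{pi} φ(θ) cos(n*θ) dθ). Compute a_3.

a_3 = 2/pi ∫_0^{pi} (-3*θ**2 - θ) cos(3*θ) dθ.
Integrating by parts twice (tabular method), an antiderivative of (-3*θ**2 - θ) cos(3*θ) is -θ**2*sin(3*θ) - θ*sin(3*θ)/3 - 2*θ*cos(3*θ)/3 + 2*sin(3*θ)/9 - cos(3*θ)/9; evaluating from 0 to pi: ∫_{0}^{pi} (-3*θ**2 - θ) cos(3*θ) dθ = (1/9 + 2*pi/3) - (-1/9) = 2/9 + 2*pi/3.
Hence a_3 = (2/pi)·(2/9 + 2*pi/3) = 4*(1 + 3*pi)/(9*pi).

4*(1 + 3*pi)/(9*pi)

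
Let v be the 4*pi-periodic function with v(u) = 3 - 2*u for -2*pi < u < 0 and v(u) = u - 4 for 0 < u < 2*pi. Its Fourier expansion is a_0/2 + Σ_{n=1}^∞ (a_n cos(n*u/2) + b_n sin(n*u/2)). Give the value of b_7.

-2/pi - 2/7

b_7 = (1/(2*pi)) ∫_{-2*pi}^{2*pi} v(u) sin(7*u/2) du.
Split the integral at the breakpoints.
Integrating by parts (boundary term plus one more integral), an antiderivative of (3 - 2*u) sin(7*u/2) is 4*u*cos(7*u/2)/7 - 8*sin(7*u/2)/49 - 6*cos(7*u/2)/7; evaluating from -2*pi to 0: ∫_{-2*pi}^{0} (3 - 2*u) sin(7*u/2) du = (-6/7) - (6/7 + 8*pi/7) = -8*pi/7 - 12/7.
Integrating by parts (boundary term plus one more integral), an antiderivative of (u - 4) sin(7*u/2) is -2*u*cos(7*u/2)/7 + 4*sin(7*u/2)/49 + 8*cos(7*u/2)/7; evaluating from 0 to 2*pi: ∫_{0}^{2*pi} (u - 4) sin(7*u/2) du = (-8/7 + 4*pi/7) - (8/7) = -16/7 + 4*pi/7.
Summing the pieces and multiplying by (1/(2*pi)) gives b_7 = -2/pi - 2/7.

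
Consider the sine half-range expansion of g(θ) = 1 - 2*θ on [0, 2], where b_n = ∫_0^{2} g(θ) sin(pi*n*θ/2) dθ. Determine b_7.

b_7 = ∫_0^{2} (1 - 2*θ) sin(7*pi*θ/2) dθ.
Integrating by parts (boundary term plus one more integral), an antiderivative of (1 - 2*θ) sin(7*pi*θ/2) is 4*θ*cos(7*pi*θ/2)/(7*pi) - 8*sin(7*pi*θ/2)/(49*pi**2) - 2*cos(7*pi*θ/2)/(7*pi); evaluating from 0 to 2: ∫_{0}^{2} (1 - 2*θ) sin(7*pi*θ/2) dθ = (-6/(7*pi)) - (-2/(7*pi)) = -4/(7*pi).
Hence b_7 = -4/(7*pi).

-4/(7*pi)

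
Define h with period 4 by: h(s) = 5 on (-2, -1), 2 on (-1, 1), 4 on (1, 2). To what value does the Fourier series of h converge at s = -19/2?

s = -19/2 differs from s = -3/2 by -2 full period(s), and the series is 4-periodic.
h is continuous at s = -3/2 with value 5, so the series converges to 5 there.

5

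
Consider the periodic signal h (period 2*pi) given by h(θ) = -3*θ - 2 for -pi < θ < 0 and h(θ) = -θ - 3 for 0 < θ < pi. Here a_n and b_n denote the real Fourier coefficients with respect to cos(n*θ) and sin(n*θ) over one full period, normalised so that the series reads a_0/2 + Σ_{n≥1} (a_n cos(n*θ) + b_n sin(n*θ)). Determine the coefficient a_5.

-4/(25*pi)

a_5 = 1/pi ∫_{-pi}^{pi} h(θ) cos(5*θ) dθ.
Split the integral at the breakpoints.
Integrating by parts (boundary term plus one more integral), an antiderivative of (-3*θ - 2) cos(5*θ) is -3*θ*sin(5*θ)/5 - 2*sin(5*θ)/5 - 3*cos(5*θ)/25; evaluating from -pi to 0: ∫_{-pi}^{0} (-3*θ - 2) cos(5*θ) dθ = (-3/25) - (3/25) = -6/25.
Integrating by parts (boundary term plus one more integral), an antiderivative of (-θ - 3) cos(5*θ) is -θ*sin(5*θ)/5 - 3*sin(5*θ)/5 - cos(5*θ)/25; evaluating from 0 to pi: ∫_{0}^{pi} (-θ - 3) cos(5*θ) dθ = (1/25) - (-1/25) = 2/25.
Summing the pieces and multiplying by (1/pi) gives a_5 = -4/(25*pi).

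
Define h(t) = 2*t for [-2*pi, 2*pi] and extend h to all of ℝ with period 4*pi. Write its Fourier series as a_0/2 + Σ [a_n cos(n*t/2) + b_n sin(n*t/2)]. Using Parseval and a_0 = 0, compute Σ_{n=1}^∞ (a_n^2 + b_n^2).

32*pi**2/3

Parseval: a_0^2/2 + Σ_{n≥1} (a_n^2+b_n^2) = (1/(2*pi)) ∫_{-2*pi}^{2*pi} h(t)^2 dt = 32*pi**2/3.
Subtract a_0^2/2 = 0: Σ (a_n^2+b_n^2) = 32*pi**2/3.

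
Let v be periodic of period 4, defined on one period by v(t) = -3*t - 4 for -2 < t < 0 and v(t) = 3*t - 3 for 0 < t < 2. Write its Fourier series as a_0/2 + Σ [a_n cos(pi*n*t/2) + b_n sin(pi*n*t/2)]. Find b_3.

b_3 = 1/2 ∫_{-2}^{2} v(t) sin(3*pi*t/2) dt.
Split the integral at the breakpoints.
Integrating by parts (boundary term plus one more integral), an antiderivative of (-3*t - 4) sin(3*pi*t/2) is 2*t*cos(3*pi*t/2)/pi - 4*sin(3*pi*t/2)/(3*pi**2) + 8*cos(3*pi*t/2)/(3*pi); evaluating from -2 to 0: ∫_{-2}^{0} (-3*t - 4) sin(3*pi*t/2) dt = (8/(3*pi)) - (4/(3*pi)) = 4/(3*pi).
Integrating by parts (boundary term plus one more integral), an antiderivative of (3*t - 3) sin(3*pi*t/2) is -2*t*cos(3*pi*t/2)/pi + 4*sin(3*pi*t/2)/(3*pi**2) + 2*cos(3*pi*t/2)/pi; evaluating from 0 to 2: ∫_{0}^{2} (3*t - 3) sin(3*pi*t/2) dt = (2/pi) - (2/pi) = 0.
Summing the pieces and multiplying by (1/2) gives b_3 = 2/(3*pi).

2/(3*pi)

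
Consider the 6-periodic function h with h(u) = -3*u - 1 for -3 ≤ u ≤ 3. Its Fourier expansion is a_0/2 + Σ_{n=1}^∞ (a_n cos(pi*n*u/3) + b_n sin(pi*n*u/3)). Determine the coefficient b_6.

b_6 = 1/3 ∫_{-3}^{3} h(u) sin(2*pi*u) du.
Integrating by parts (boundary term plus one more integral), an antiderivative of (-3*u - 1) sin(2*pi*u) is 3*u*cos(2*pi*u)/(2*pi) - 3*sin(2*pi*u)/(4*pi**2) + cos(2*pi*u)/(2*pi); evaluating from -3 to 3: ∫_{-3}^{3} (-3*u - 1) sin(2*pi*u) du = (5/pi) - (-4/pi) = 9/pi.
Hence b_6 = (1/3)·(9/pi) = 3/pi.

3/pi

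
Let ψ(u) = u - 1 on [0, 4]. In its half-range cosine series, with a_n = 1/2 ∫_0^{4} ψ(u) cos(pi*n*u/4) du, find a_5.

a_5 = 1/2 ∫_0^{4} (u - 1) cos(5*pi*u/4) du.
Integrating by parts (boundary term plus one more integral), an antiderivative of (u - 1) cos(5*pi*u/4) is 4*u*sin(5*pi*u/4)/(5*pi) - 4*sin(5*pi*u/4)/(5*pi) + 16*cos(5*pi*u/4)/(25*pi**2); evaluating from 0 to 4: ∫_{0}^{4} (u - 1) cos(5*pi*u/4) du = (-16/(25*pi**2)) - (16/(25*pi**2)) = -32/(25*pi**2).
Hence a_5 = (1/2)·(-32/(25*pi**2)) = -16/(25*pi**2).

-16/(25*pi**2)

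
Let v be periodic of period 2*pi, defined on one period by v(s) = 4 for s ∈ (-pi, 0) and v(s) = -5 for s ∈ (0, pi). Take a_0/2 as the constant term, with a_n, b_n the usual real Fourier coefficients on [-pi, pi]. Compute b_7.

b_7 = 1/pi ∫_{-pi}^{pi} v(s) sin(7*s) ds.
Split the integral at the breakpoints.
Directly, an antiderivative of (4) sin(7*s) is -4*cos(7*s)/7; evaluating from -pi to 0: ∫_{-pi}^{0} (4) sin(7*s) ds = (-4/7) - (4/7) = -8/7.
Directly, an antiderivative of (-5) sin(7*s) is 5*cos(7*s)/7; evaluating from 0 to pi: ∫_{0}^{pi} (-5) sin(7*s) ds = (-5/7) - (5/7) = -10/7.
Summing the pieces and multiplying by (1/pi) gives b_7 = -18/(7*pi).

-18/(7*pi)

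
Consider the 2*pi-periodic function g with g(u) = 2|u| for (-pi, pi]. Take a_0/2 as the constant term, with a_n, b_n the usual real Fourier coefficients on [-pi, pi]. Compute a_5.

-8/(25*pi)

a_5 = 1/pi ∫_{-pi}^{pi} g(u) cos(5*u) du.
g is even and cos(5*u) is even, so the integrand is even and a_5 = 2/pi ∫_0^{pi} g(u) cos(5*u) du.
Integrating by parts (boundary term plus one more integral), an antiderivative of (2*u) cos(5*u) is 2*u*sin(5*u)/5 + 2*cos(5*u)/25; evaluating from 0 to pi: ∫_{0}^{pi} (2*u) cos(5*u) du = (-2/25) - (2/25) = -4/25.
Hence a_5 = (2/pi)·(-4/25) = -8/(25*pi).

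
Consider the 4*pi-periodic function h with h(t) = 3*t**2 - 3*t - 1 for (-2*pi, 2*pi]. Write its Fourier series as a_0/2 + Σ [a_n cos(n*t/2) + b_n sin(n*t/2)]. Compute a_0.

-2 + 8*pi**2

a_0 = (1/(2*pi)) ∫_{-2*pi}^{2*pi} h(t) dt = (1/(2*pi)) · (-4*pi + 16*pi**3) = -2 + 8*pi**2.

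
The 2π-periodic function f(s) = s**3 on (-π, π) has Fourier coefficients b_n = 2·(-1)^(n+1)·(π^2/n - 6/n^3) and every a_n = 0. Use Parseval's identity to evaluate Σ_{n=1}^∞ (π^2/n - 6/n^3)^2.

pi**6/14

Parseval: Σ b_n^2 = (1/π) ∫_{-π}^{π} f(s)^2 ds = 2*pi**6/7.
b_n^2 = 4·(π^2/n - 6/n^3)^2, so the sum equals (2*pi**6/7)/4 = pi**6/14.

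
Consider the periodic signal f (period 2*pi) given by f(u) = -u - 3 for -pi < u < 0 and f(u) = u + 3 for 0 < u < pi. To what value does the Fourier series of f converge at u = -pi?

pi

u = -pi differs from u = pi by -1 full period(s), and the series is 2*pi-periodic.
At u = pi the one-sided limits are f(pi^-) = 3 + pi and f(pi^+) = -3 + pi.
By Dirichlet's theorem the series converges to their average, [(3 + pi) + (-3 + pi)]/2 = pi.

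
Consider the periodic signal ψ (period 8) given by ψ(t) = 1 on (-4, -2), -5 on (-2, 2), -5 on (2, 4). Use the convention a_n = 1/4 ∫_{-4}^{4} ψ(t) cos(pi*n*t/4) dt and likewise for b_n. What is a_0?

a_0 = 1/4 ∫_{-4}^{4} ψ(t) dt = 1/4 · (-28) = -7.

-7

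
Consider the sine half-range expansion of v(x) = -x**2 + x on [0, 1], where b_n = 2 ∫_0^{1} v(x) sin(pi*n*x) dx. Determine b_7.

8/(343*pi**3)

b_7 = 2 ∫_0^{1} (-x**2 + x) sin(7*pi*x) dx.
Integrating by parts twice (tabular method), an antiderivative of (-x**2 + x) sin(7*pi*x) is x**2*cos(7*pi*x)/(7*pi) - 2*x*sin(7*pi*x)/(49*pi**2) - x*cos(7*pi*x)/(7*pi) + sin(7*pi*x)/(49*pi**2) - 2*cos(7*pi*x)/(343*pi**3); evaluating from 0 to 1: ∫_{0}^{1} (-x**2 + x) sin(7*pi*x) dx = (2/(343*pi**3)) - (-2/(343*pi**3)) = 4/(343*pi**3).
Hence b_7 = 2·(4/(343*pi**3)) = 8/(343*pi**3).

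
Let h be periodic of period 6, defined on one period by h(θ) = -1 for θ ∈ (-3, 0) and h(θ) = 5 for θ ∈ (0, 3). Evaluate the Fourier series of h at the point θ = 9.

2

θ = 9 differs from θ = 3 by 1 full period(s), and the series is 6-periodic.
At θ = 3 the one-sided limits are h(3^-) = 5 and h(3^+) = -1.
By Dirichlet's theorem the series converges to their average, [(5) + (-1)]/2 = 2.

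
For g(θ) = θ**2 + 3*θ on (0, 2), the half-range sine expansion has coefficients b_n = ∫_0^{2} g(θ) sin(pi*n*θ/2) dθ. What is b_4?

-5/pi

b_4 = ∫_0^{2} (θ**2 + 3*θ) sin(2*pi*θ) dθ.
Integrating by parts twice (tabular method), an antiderivative of (θ**2 + 3*θ) sin(2*pi*θ) is -θ**2*cos(2*pi*θ)/(2*pi) + θ*sin(2*pi*θ)/(2*pi**2) - 3*θ*cos(2*pi*θ)/(2*pi) + 3*sin(2*pi*θ)/(4*pi**2) + cos(2*pi*θ)/(4*pi**3); evaluating from 0 to 2: ∫_{0}^{2} (θ**2 + 3*θ) sin(2*pi*θ) dθ = (-5/pi + 1/(4*pi**3)) - (1/(4*pi**3)) = -5/pi.
Hence b_4 = -5/pi.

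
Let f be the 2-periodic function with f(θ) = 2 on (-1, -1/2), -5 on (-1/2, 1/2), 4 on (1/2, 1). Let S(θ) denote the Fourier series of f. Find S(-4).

θ = -4 differs from θ = 0 by -2 full period(s), and the series is 2-periodic.
f is continuous at θ = 0 with value -5, so the series converges to -5 there.

-5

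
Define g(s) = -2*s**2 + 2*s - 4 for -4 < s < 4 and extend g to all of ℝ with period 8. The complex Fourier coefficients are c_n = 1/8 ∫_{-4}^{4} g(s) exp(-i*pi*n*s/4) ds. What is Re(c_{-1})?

Since g is real-valued, Re(c_{-1}) = 1/8 ∫_{-4}^{4} g(s) cos(-pi*s/4) ds = a_{1}/2.
Integrating by parts twice (tabular method), an antiderivative of (-2*s**2 + 2*s - 4) cos(-pi*s/4) is -8*s**2*sin(pi*s/4)/pi + 8*s*sin(pi*s/4)/pi - 64*s*cos(pi*s/4)/pi**2 - 16*sin(pi*s/4)/pi + 256*sin(pi*s/4)/pi**3 + 32*cos(pi*s/4)/pi**2; evaluating from -4 to 4: ∫_{-4}^{4} (-2*s**2 + 2*s - 4) cos(-pi*s/4) ds = (224/pi**2) - (-288/pi**2) = 512/pi**2.
Hence Re(c_{-1}) = (1/8)·(512/pi**2) = 64/pi**2.

64/pi**2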